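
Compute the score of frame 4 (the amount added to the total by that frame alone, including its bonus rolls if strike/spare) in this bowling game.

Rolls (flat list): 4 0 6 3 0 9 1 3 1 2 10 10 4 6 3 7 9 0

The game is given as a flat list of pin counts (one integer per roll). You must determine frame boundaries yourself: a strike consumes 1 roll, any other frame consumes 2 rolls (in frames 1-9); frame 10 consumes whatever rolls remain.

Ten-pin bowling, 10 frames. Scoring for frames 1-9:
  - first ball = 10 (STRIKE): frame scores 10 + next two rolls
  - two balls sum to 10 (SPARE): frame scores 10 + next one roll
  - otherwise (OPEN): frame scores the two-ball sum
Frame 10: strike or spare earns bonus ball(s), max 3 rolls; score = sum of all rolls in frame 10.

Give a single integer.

Frame 1: OPEN (4+0=4). Cumulative: 4
Frame 2: OPEN (6+3=9). Cumulative: 13
Frame 3: OPEN (0+9=9). Cumulative: 22
Frame 4: OPEN (1+3=4). Cumulative: 26
Frame 5: OPEN (1+2=3). Cumulative: 29
Frame 6: STRIKE. 10 + next two rolls (10+4) = 24. Cumulative: 53

Answer: 4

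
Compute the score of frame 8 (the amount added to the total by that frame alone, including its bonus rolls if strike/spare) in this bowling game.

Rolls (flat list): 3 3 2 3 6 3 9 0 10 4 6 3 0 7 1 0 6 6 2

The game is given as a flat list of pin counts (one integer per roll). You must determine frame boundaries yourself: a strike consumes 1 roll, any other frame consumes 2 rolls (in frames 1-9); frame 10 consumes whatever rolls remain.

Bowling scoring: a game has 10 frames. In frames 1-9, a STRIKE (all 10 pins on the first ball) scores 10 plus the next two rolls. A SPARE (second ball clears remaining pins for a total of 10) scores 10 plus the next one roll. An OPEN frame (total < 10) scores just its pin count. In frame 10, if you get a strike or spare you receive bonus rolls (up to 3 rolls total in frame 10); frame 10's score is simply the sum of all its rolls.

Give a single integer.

Frame 1: OPEN (3+3=6). Cumulative: 6
Frame 2: OPEN (2+3=5). Cumulative: 11
Frame 3: OPEN (6+3=9). Cumulative: 20
Frame 4: OPEN (9+0=9). Cumulative: 29
Frame 5: STRIKE. 10 + next two rolls (4+6) = 20. Cumulative: 49
Frame 6: SPARE (4+6=10). 10 + next roll (3) = 13. Cumulative: 62
Frame 7: OPEN (3+0=3). Cumulative: 65
Frame 8: OPEN (7+1=8). Cumulative: 73
Frame 9: OPEN (0+6=6). Cumulative: 79
Frame 10: OPEN. Sum of all frame-10 rolls (6+2) = 8. Cumulative: 87

Answer: 8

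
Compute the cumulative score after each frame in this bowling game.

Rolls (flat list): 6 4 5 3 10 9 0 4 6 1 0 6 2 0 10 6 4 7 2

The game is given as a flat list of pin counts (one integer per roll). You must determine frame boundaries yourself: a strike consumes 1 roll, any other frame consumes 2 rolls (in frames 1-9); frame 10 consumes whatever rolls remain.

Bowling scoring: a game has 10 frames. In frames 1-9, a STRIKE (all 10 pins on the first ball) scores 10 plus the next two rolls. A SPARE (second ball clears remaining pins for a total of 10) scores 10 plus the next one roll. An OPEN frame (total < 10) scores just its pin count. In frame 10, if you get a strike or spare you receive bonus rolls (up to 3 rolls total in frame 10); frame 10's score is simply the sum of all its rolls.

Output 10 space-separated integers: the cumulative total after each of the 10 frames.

Frame 1: SPARE (6+4=10). 10 + next roll (5) = 15. Cumulative: 15
Frame 2: OPEN (5+3=8). Cumulative: 23
Frame 3: STRIKE. 10 + next two rolls (9+0) = 19. Cumulative: 42
Frame 4: OPEN (9+0=9). Cumulative: 51
Frame 5: SPARE (4+6=10). 10 + next roll (1) = 11. Cumulative: 62
Frame 6: OPEN (1+0=1). Cumulative: 63
Frame 7: OPEN (6+2=8). Cumulative: 71
Frame 8: SPARE (0+10=10). 10 + next roll (6) = 16. Cumulative: 87
Frame 9: SPARE (6+4=10). 10 + next roll (7) = 17. Cumulative: 104
Frame 10: OPEN. Sum of all frame-10 rolls (7+2) = 9. Cumulative: 113

Answer: 15 23 42 51 62 63 71 87 104 113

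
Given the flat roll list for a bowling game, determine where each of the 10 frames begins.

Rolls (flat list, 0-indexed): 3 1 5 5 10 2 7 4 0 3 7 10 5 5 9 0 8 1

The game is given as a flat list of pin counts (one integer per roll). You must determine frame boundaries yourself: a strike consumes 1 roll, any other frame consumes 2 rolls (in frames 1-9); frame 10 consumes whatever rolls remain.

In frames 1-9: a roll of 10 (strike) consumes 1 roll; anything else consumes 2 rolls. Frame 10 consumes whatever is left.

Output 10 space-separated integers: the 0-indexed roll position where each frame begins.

Answer: 0 2 4 5 7 9 11 12 14 16

Derivation:
Frame 1 starts at roll index 0: rolls=3,1 (sum=4), consumes 2 rolls
Frame 2 starts at roll index 2: rolls=5,5 (sum=10), consumes 2 rolls
Frame 3 starts at roll index 4: roll=10 (strike), consumes 1 roll
Frame 4 starts at roll index 5: rolls=2,7 (sum=9), consumes 2 rolls
Frame 5 starts at roll index 7: rolls=4,0 (sum=4), consumes 2 rolls
Frame 6 starts at roll index 9: rolls=3,7 (sum=10), consumes 2 rolls
Frame 7 starts at roll index 11: roll=10 (strike), consumes 1 roll
Frame 8 starts at roll index 12: rolls=5,5 (sum=10), consumes 2 rolls
Frame 9 starts at roll index 14: rolls=9,0 (sum=9), consumes 2 rolls
Frame 10 starts at roll index 16: 2 remaining rolls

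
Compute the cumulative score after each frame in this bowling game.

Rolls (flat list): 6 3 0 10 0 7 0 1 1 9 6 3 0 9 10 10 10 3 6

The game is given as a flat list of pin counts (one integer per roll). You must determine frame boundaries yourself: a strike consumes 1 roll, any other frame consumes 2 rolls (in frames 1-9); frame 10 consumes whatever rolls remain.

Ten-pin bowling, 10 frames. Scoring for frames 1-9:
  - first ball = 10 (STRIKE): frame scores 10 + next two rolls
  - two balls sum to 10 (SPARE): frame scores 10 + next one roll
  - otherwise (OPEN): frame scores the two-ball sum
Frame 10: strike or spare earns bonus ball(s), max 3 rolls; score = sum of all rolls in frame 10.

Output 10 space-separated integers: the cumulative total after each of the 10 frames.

Frame 1: OPEN (6+3=9). Cumulative: 9
Frame 2: SPARE (0+10=10). 10 + next roll (0) = 10. Cumulative: 19
Frame 3: OPEN (0+7=7). Cumulative: 26
Frame 4: OPEN (0+1=1). Cumulative: 27
Frame 5: SPARE (1+9=10). 10 + next roll (6) = 16. Cumulative: 43
Frame 6: OPEN (6+3=9). Cumulative: 52
Frame 7: OPEN (0+9=9). Cumulative: 61
Frame 8: STRIKE. 10 + next two rolls (10+10) = 30. Cumulative: 91
Frame 9: STRIKE. 10 + next two rolls (10+3) = 23. Cumulative: 114
Frame 10: STRIKE. Sum of all frame-10 rolls (10+3+6) = 19. Cumulative: 133

Answer: 9 19 26 27 43 52 61 91 114 133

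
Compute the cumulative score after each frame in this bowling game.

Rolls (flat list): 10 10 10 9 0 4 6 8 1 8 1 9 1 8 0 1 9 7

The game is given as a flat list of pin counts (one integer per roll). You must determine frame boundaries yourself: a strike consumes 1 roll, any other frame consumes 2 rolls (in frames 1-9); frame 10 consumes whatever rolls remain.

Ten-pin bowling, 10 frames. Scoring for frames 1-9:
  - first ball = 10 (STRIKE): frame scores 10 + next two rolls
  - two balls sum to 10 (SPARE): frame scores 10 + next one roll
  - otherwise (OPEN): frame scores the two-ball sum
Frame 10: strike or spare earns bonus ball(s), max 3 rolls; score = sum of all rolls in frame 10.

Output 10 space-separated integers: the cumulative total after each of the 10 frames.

Frame 1: STRIKE. 10 + next two rolls (10+10) = 30. Cumulative: 30
Frame 2: STRIKE. 10 + next two rolls (10+9) = 29. Cumulative: 59
Frame 3: STRIKE. 10 + next two rolls (9+0) = 19. Cumulative: 78
Frame 4: OPEN (9+0=9). Cumulative: 87
Frame 5: SPARE (4+6=10). 10 + next roll (8) = 18. Cumulative: 105
Frame 6: OPEN (8+1=9). Cumulative: 114
Frame 7: OPEN (8+1=9). Cumulative: 123
Frame 8: SPARE (9+1=10). 10 + next roll (8) = 18. Cumulative: 141
Frame 9: OPEN (8+0=8). Cumulative: 149
Frame 10: SPARE. Sum of all frame-10 rolls (1+9+7) = 17. Cumulative: 166

Answer: 30 59 78 87 105 114 123 141 149 166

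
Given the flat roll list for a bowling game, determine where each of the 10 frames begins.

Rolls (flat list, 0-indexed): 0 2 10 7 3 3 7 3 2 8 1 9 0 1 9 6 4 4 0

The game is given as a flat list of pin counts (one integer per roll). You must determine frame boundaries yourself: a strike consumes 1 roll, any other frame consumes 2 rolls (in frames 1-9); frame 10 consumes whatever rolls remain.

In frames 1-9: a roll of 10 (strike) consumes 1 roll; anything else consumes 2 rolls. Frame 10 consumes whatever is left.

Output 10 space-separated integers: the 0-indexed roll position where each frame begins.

Frame 1 starts at roll index 0: rolls=0,2 (sum=2), consumes 2 rolls
Frame 2 starts at roll index 2: roll=10 (strike), consumes 1 roll
Frame 3 starts at roll index 3: rolls=7,3 (sum=10), consumes 2 rolls
Frame 4 starts at roll index 5: rolls=3,7 (sum=10), consumes 2 rolls
Frame 5 starts at roll index 7: rolls=3,2 (sum=5), consumes 2 rolls
Frame 6 starts at roll index 9: rolls=8,1 (sum=9), consumes 2 rolls
Frame 7 starts at roll index 11: rolls=9,0 (sum=9), consumes 2 rolls
Frame 8 starts at roll index 13: rolls=1,9 (sum=10), consumes 2 rolls
Frame 9 starts at roll index 15: rolls=6,4 (sum=10), consumes 2 rolls
Frame 10 starts at roll index 17: 2 remaining rolls

Answer: 0 2 3 5 7 9 11 13 15 17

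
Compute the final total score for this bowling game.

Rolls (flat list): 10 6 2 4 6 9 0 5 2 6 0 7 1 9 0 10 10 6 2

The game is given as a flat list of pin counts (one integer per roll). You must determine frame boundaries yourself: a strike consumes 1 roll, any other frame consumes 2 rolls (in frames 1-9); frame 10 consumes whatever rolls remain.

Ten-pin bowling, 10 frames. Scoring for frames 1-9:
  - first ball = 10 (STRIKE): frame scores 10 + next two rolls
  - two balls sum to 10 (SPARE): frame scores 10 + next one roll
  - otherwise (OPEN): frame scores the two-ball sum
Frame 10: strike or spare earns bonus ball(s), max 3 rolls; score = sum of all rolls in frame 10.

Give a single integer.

Answer: 128

Derivation:
Frame 1: STRIKE. 10 + next two rolls (6+2) = 18. Cumulative: 18
Frame 2: OPEN (6+2=8). Cumulative: 26
Frame 3: SPARE (4+6=10). 10 + next roll (9) = 19. Cumulative: 45
Frame 4: OPEN (9+0=9). Cumulative: 54
Frame 5: OPEN (5+2=7). Cumulative: 61
Frame 6: OPEN (6+0=6). Cumulative: 67
Frame 7: OPEN (7+1=8). Cumulative: 75
Frame 8: OPEN (9+0=9). Cumulative: 84
Frame 9: STRIKE. 10 + next two rolls (10+6) = 26. Cumulative: 110
Frame 10: STRIKE. Sum of all frame-10 rolls (10+6+2) = 18. Cumulative: 128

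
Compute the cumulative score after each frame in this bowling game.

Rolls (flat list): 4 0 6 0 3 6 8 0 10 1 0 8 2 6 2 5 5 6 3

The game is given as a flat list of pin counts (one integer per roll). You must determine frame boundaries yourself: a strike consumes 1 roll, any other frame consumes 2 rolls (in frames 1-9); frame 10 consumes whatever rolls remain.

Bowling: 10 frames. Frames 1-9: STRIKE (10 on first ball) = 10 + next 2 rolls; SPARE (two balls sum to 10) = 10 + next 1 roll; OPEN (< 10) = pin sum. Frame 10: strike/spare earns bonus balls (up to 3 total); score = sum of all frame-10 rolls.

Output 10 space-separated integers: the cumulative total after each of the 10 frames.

Answer: 4 10 19 27 38 39 55 63 79 88

Derivation:
Frame 1: OPEN (4+0=4). Cumulative: 4
Frame 2: OPEN (6+0=6). Cumulative: 10
Frame 3: OPEN (3+6=9). Cumulative: 19
Frame 4: OPEN (8+0=8). Cumulative: 27
Frame 5: STRIKE. 10 + next two rolls (1+0) = 11. Cumulative: 38
Frame 6: OPEN (1+0=1). Cumulative: 39
Frame 7: SPARE (8+2=10). 10 + next roll (6) = 16. Cumulative: 55
Frame 8: OPEN (6+2=8). Cumulative: 63
Frame 9: SPARE (5+5=10). 10 + next roll (6) = 16. Cumulative: 79
Frame 10: OPEN. Sum of all frame-10 rolls (6+3) = 9. Cumulative: 88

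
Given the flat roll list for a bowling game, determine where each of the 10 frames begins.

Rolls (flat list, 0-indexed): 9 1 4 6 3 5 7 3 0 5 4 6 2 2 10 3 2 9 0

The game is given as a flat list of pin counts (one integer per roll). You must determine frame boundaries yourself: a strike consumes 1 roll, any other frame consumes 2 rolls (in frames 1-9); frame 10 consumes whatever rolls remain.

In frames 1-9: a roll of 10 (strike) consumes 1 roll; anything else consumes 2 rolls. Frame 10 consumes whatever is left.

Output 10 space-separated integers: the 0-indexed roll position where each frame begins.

Frame 1 starts at roll index 0: rolls=9,1 (sum=10), consumes 2 rolls
Frame 2 starts at roll index 2: rolls=4,6 (sum=10), consumes 2 rolls
Frame 3 starts at roll index 4: rolls=3,5 (sum=8), consumes 2 rolls
Frame 4 starts at roll index 6: rolls=7,3 (sum=10), consumes 2 rolls
Frame 5 starts at roll index 8: rolls=0,5 (sum=5), consumes 2 rolls
Frame 6 starts at roll index 10: rolls=4,6 (sum=10), consumes 2 rolls
Frame 7 starts at roll index 12: rolls=2,2 (sum=4), consumes 2 rolls
Frame 8 starts at roll index 14: roll=10 (strike), consumes 1 roll
Frame 9 starts at roll index 15: rolls=3,2 (sum=5), consumes 2 rolls
Frame 10 starts at roll index 17: 2 remaining rolls

Answer: 0 2 4 6 8 10 12 14 15 17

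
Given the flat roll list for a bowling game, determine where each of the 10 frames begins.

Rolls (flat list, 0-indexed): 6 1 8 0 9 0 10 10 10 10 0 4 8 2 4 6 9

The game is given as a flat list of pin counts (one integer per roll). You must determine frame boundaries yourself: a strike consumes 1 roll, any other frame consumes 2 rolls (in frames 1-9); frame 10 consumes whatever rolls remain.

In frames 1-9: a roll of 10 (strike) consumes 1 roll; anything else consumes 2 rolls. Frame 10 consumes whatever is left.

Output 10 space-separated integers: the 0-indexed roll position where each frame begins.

Answer: 0 2 4 6 7 8 9 10 12 14

Derivation:
Frame 1 starts at roll index 0: rolls=6,1 (sum=7), consumes 2 rolls
Frame 2 starts at roll index 2: rolls=8,0 (sum=8), consumes 2 rolls
Frame 3 starts at roll index 4: rolls=9,0 (sum=9), consumes 2 rolls
Frame 4 starts at roll index 6: roll=10 (strike), consumes 1 roll
Frame 5 starts at roll index 7: roll=10 (strike), consumes 1 roll
Frame 6 starts at roll index 8: roll=10 (strike), consumes 1 roll
Frame 7 starts at roll index 9: roll=10 (strike), consumes 1 roll
Frame 8 starts at roll index 10: rolls=0,4 (sum=4), consumes 2 rolls
Frame 9 starts at roll index 12: rolls=8,2 (sum=10), consumes 2 rolls
Frame 10 starts at roll index 14: 3 remaining rolls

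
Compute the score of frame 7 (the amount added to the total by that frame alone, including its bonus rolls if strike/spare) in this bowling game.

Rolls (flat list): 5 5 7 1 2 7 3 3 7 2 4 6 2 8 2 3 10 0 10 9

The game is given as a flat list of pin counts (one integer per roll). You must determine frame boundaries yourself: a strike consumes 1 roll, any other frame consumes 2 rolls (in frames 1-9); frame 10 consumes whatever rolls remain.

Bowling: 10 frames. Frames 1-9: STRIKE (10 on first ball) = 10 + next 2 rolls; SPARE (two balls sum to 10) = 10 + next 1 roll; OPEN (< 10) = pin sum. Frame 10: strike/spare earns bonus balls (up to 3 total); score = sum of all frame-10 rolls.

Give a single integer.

Frame 1: SPARE (5+5=10). 10 + next roll (7) = 17. Cumulative: 17
Frame 2: OPEN (7+1=8). Cumulative: 25
Frame 3: OPEN (2+7=9). Cumulative: 34
Frame 4: OPEN (3+3=6). Cumulative: 40
Frame 5: OPEN (7+2=9). Cumulative: 49
Frame 6: SPARE (4+6=10). 10 + next roll (2) = 12. Cumulative: 61
Frame 7: SPARE (2+8=10). 10 + next roll (2) = 12. Cumulative: 73
Frame 8: OPEN (2+3=5). Cumulative: 78
Frame 9: STRIKE. 10 + next two rolls (0+10) = 20. Cumulative: 98

Answer: 12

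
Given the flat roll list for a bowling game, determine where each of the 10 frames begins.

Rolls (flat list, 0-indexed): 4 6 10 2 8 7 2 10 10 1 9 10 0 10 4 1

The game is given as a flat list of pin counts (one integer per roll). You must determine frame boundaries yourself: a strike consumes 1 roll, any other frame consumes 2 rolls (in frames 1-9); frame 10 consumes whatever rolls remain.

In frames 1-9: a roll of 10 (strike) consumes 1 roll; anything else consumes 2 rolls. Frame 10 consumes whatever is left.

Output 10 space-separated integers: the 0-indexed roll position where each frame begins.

Frame 1 starts at roll index 0: rolls=4,6 (sum=10), consumes 2 rolls
Frame 2 starts at roll index 2: roll=10 (strike), consumes 1 roll
Frame 3 starts at roll index 3: rolls=2,8 (sum=10), consumes 2 rolls
Frame 4 starts at roll index 5: rolls=7,2 (sum=9), consumes 2 rolls
Frame 5 starts at roll index 7: roll=10 (strike), consumes 1 roll
Frame 6 starts at roll index 8: roll=10 (strike), consumes 1 roll
Frame 7 starts at roll index 9: rolls=1,9 (sum=10), consumes 2 rolls
Frame 8 starts at roll index 11: roll=10 (strike), consumes 1 roll
Frame 9 starts at roll index 12: rolls=0,10 (sum=10), consumes 2 rolls
Frame 10 starts at roll index 14: 2 remaining rolls

Answer: 0 2 3 5 7 8 9 11 12 14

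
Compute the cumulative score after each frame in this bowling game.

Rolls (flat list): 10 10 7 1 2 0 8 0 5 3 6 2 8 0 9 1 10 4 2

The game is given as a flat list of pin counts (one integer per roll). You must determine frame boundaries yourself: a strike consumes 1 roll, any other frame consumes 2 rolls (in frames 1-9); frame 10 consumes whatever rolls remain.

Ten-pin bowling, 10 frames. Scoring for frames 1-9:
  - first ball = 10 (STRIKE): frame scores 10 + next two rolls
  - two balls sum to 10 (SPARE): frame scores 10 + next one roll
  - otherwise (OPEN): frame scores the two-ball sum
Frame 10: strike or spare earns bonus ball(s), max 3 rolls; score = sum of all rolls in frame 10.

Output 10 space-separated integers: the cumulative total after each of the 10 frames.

Answer: 27 45 53 55 63 71 79 87 107 123

Derivation:
Frame 1: STRIKE. 10 + next two rolls (10+7) = 27. Cumulative: 27
Frame 2: STRIKE. 10 + next two rolls (7+1) = 18. Cumulative: 45
Frame 3: OPEN (7+1=8). Cumulative: 53
Frame 4: OPEN (2+0=2). Cumulative: 55
Frame 5: OPEN (8+0=8). Cumulative: 63
Frame 6: OPEN (5+3=8). Cumulative: 71
Frame 7: OPEN (6+2=8). Cumulative: 79
Frame 8: OPEN (8+0=8). Cumulative: 87
Frame 9: SPARE (9+1=10). 10 + next roll (10) = 20. Cumulative: 107
Frame 10: STRIKE. Sum of all frame-10 rolls (10+4+2) = 16. Cumulative: 123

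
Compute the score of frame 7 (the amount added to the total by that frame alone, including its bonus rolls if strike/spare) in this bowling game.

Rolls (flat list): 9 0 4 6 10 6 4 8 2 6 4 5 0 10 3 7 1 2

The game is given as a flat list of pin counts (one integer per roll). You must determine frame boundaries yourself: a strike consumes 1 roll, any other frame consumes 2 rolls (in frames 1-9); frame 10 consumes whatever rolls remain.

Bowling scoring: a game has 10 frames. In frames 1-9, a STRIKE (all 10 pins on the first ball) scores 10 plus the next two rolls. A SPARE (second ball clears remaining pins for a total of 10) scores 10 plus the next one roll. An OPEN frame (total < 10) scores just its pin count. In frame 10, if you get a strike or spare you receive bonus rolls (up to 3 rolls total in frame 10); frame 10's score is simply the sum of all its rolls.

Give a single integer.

Frame 1: OPEN (9+0=9). Cumulative: 9
Frame 2: SPARE (4+6=10). 10 + next roll (10) = 20. Cumulative: 29
Frame 3: STRIKE. 10 + next two rolls (6+4) = 20. Cumulative: 49
Frame 4: SPARE (6+4=10). 10 + next roll (8) = 18. Cumulative: 67
Frame 5: SPARE (8+2=10). 10 + next roll (6) = 16. Cumulative: 83
Frame 6: SPARE (6+4=10). 10 + next roll (5) = 15. Cumulative: 98
Frame 7: OPEN (5+0=5). Cumulative: 103
Frame 8: STRIKE. 10 + next two rolls (3+7) = 20. Cumulative: 123
Frame 9: SPARE (3+7=10). 10 + next roll (1) = 11. Cumulative: 134

Answer: 5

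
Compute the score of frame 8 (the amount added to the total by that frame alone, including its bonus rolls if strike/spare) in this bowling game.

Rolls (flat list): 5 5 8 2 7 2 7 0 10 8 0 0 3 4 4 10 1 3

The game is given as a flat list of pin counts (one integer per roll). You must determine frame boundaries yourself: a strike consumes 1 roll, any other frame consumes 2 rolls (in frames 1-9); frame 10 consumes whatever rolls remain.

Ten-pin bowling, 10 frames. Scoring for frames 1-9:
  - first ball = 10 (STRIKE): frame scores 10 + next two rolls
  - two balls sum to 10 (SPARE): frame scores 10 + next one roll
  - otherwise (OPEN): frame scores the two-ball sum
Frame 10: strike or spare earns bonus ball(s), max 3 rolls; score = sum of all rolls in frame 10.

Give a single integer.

Answer: 8

Derivation:
Frame 1: SPARE (5+5=10). 10 + next roll (8) = 18. Cumulative: 18
Frame 2: SPARE (8+2=10). 10 + next roll (7) = 17. Cumulative: 35
Frame 3: OPEN (7+2=9). Cumulative: 44
Frame 4: OPEN (7+0=7). Cumulative: 51
Frame 5: STRIKE. 10 + next two rolls (8+0) = 18. Cumulative: 69
Frame 6: OPEN (8+0=8). Cumulative: 77
Frame 7: OPEN (0+3=3). Cumulative: 80
Frame 8: OPEN (4+4=8). Cumulative: 88
Frame 9: STRIKE. 10 + next two rolls (1+3) = 14. Cumulative: 102
Frame 10: OPEN. Sum of all frame-10 rolls (1+3) = 4. Cumulative: 106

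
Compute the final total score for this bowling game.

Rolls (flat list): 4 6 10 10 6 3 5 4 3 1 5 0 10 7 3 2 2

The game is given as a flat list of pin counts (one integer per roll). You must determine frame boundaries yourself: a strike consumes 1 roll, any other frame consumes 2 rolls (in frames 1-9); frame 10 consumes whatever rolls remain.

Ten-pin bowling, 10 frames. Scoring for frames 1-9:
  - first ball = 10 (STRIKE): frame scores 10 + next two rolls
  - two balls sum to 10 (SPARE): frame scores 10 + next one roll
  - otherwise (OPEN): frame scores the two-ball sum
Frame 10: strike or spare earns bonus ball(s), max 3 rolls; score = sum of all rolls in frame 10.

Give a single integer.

Answer: 128

Derivation:
Frame 1: SPARE (4+6=10). 10 + next roll (10) = 20. Cumulative: 20
Frame 2: STRIKE. 10 + next two rolls (10+6) = 26. Cumulative: 46
Frame 3: STRIKE. 10 + next two rolls (6+3) = 19. Cumulative: 65
Frame 4: OPEN (6+3=9). Cumulative: 74
Frame 5: OPEN (5+4=9). Cumulative: 83
Frame 6: OPEN (3+1=4). Cumulative: 87
Frame 7: OPEN (5+0=5). Cumulative: 92
Frame 8: STRIKE. 10 + next two rolls (7+3) = 20. Cumulative: 112
Frame 9: SPARE (7+3=10). 10 + next roll (2) = 12. Cumulative: 124
Frame 10: OPEN. Sum of all frame-10 rolls (2+2) = 4. Cumulative: 128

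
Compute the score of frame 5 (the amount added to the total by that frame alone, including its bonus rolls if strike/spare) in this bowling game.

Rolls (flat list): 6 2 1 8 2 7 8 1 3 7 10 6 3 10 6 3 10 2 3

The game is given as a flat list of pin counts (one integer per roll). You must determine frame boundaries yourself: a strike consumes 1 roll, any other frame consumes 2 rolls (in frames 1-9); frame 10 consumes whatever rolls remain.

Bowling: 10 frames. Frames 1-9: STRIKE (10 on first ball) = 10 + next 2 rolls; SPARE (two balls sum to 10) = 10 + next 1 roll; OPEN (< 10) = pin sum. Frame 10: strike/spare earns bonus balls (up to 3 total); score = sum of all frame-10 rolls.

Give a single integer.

Frame 1: OPEN (6+2=8). Cumulative: 8
Frame 2: OPEN (1+8=9). Cumulative: 17
Frame 3: OPEN (2+7=9). Cumulative: 26
Frame 4: OPEN (8+1=9). Cumulative: 35
Frame 5: SPARE (3+7=10). 10 + next roll (10) = 20. Cumulative: 55
Frame 6: STRIKE. 10 + next two rolls (6+3) = 19. Cumulative: 74
Frame 7: OPEN (6+3=9). Cumulative: 83

Answer: 20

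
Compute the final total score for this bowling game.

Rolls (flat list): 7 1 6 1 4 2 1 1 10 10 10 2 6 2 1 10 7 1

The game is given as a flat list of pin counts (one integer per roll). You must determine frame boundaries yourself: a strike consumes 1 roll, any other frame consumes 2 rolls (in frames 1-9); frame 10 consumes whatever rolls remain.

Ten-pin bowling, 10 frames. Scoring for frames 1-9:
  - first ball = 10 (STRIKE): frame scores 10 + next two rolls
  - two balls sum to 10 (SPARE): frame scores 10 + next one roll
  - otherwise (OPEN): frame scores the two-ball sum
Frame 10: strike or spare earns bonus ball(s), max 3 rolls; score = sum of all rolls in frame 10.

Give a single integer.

Frame 1: OPEN (7+1=8). Cumulative: 8
Frame 2: OPEN (6+1=7). Cumulative: 15
Frame 3: OPEN (4+2=6). Cumulative: 21
Frame 4: OPEN (1+1=2). Cumulative: 23
Frame 5: STRIKE. 10 + next two rolls (10+10) = 30. Cumulative: 53
Frame 6: STRIKE. 10 + next two rolls (10+2) = 22. Cumulative: 75
Frame 7: STRIKE. 10 + next two rolls (2+6) = 18. Cumulative: 93
Frame 8: OPEN (2+6=8). Cumulative: 101
Frame 9: OPEN (2+1=3). Cumulative: 104
Frame 10: STRIKE. Sum of all frame-10 rolls (10+7+1) = 18. Cumulative: 122

Answer: 122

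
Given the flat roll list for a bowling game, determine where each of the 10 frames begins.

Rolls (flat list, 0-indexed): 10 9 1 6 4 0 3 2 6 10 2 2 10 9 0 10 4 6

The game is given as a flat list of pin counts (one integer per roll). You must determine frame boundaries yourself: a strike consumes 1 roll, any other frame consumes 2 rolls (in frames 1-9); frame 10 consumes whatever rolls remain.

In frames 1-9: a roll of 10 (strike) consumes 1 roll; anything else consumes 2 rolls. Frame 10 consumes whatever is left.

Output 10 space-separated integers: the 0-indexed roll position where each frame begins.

Answer: 0 1 3 5 7 9 10 12 13 15

Derivation:
Frame 1 starts at roll index 0: roll=10 (strike), consumes 1 roll
Frame 2 starts at roll index 1: rolls=9,1 (sum=10), consumes 2 rolls
Frame 3 starts at roll index 3: rolls=6,4 (sum=10), consumes 2 rolls
Frame 4 starts at roll index 5: rolls=0,3 (sum=3), consumes 2 rolls
Frame 5 starts at roll index 7: rolls=2,6 (sum=8), consumes 2 rolls
Frame 6 starts at roll index 9: roll=10 (strike), consumes 1 roll
Frame 7 starts at roll index 10: rolls=2,2 (sum=4), consumes 2 rolls
Frame 8 starts at roll index 12: roll=10 (strike), consumes 1 roll
Frame 9 starts at roll index 13: rolls=9,0 (sum=9), consumes 2 rolls
Frame 10 starts at roll index 15: 3 remaining rolls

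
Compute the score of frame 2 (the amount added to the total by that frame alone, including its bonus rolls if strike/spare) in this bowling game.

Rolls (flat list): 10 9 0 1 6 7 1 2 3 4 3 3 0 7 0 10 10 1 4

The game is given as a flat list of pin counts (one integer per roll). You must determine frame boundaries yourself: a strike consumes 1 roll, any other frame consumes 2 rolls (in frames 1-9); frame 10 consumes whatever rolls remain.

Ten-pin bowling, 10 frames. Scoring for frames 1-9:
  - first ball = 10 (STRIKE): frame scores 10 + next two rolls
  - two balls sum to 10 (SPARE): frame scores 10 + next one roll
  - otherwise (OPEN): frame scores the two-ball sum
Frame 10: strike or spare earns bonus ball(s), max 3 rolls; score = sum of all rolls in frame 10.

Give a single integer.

Answer: 9

Derivation:
Frame 1: STRIKE. 10 + next two rolls (9+0) = 19. Cumulative: 19
Frame 2: OPEN (9+0=9). Cumulative: 28
Frame 3: OPEN (1+6=7). Cumulative: 35
Frame 4: OPEN (7+1=8). Cumulative: 43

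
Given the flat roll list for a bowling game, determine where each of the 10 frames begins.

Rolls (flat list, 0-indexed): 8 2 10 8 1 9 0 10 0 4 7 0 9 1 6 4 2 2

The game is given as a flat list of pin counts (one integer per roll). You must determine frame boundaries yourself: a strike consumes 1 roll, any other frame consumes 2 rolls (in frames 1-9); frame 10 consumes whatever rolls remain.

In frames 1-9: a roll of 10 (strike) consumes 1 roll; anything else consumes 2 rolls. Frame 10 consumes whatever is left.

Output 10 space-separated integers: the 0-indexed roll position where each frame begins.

Answer: 0 2 3 5 7 8 10 12 14 16

Derivation:
Frame 1 starts at roll index 0: rolls=8,2 (sum=10), consumes 2 rolls
Frame 2 starts at roll index 2: roll=10 (strike), consumes 1 roll
Frame 3 starts at roll index 3: rolls=8,1 (sum=9), consumes 2 rolls
Frame 4 starts at roll index 5: rolls=9,0 (sum=9), consumes 2 rolls
Frame 5 starts at roll index 7: roll=10 (strike), consumes 1 roll
Frame 6 starts at roll index 8: rolls=0,4 (sum=4), consumes 2 rolls
Frame 7 starts at roll index 10: rolls=7,0 (sum=7), consumes 2 rolls
Frame 8 starts at roll index 12: rolls=9,1 (sum=10), consumes 2 rolls
Frame 9 starts at roll index 14: rolls=6,4 (sum=10), consumes 2 rolls
Frame 10 starts at roll index 16: 2 remaining rolls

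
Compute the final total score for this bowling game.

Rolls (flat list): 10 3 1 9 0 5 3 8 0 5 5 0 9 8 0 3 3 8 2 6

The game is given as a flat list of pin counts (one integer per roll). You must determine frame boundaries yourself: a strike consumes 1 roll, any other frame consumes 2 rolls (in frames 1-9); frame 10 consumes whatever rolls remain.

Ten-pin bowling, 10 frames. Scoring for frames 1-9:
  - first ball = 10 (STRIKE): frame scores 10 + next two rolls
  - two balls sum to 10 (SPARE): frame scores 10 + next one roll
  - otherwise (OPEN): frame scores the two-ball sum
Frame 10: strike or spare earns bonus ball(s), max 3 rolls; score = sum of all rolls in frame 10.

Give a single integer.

Frame 1: STRIKE. 10 + next two rolls (3+1) = 14. Cumulative: 14
Frame 2: OPEN (3+1=4). Cumulative: 18
Frame 3: OPEN (9+0=9). Cumulative: 27
Frame 4: OPEN (5+3=8). Cumulative: 35
Frame 5: OPEN (8+0=8). Cumulative: 43
Frame 6: SPARE (5+5=10). 10 + next roll (0) = 10. Cumulative: 53
Frame 7: OPEN (0+9=9). Cumulative: 62
Frame 8: OPEN (8+0=8). Cumulative: 70
Frame 9: OPEN (3+3=6). Cumulative: 76
Frame 10: SPARE. Sum of all frame-10 rolls (8+2+6) = 16. Cumulative: 92

Answer: 92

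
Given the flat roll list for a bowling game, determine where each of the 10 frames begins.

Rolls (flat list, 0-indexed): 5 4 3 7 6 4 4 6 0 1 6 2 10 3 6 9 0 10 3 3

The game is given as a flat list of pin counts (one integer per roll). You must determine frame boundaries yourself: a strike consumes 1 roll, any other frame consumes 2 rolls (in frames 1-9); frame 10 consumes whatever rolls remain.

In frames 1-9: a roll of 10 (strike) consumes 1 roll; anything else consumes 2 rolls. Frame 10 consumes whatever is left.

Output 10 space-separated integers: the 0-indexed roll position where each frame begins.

Answer: 0 2 4 6 8 10 12 13 15 17

Derivation:
Frame 1 starts at roll index 0: rolls=5,4 (sum=9), consumes 2 rolls
Frame 2 starts at roll index 2: rolls=3,7 (sum=10), consumes 2 rolls
Frame 3 starts at roll index 4: rolls=6,4 (sum=10), consumes 2 rolls
Frame 4 starts at roll index 6: rolls=4,6 (sum=10), consumes 2 rolls
Frame 5 starts at roll index 8: rolls=0,1 (sum=1), consumes 2 rolls
Frame 6 starts at roll index 10: rolls=6,2 (sum=8), consumes 2 rolls
Frame 7 starts at roll index 12: roll=10 (strike), consumes 1 roll
Frame 8 starts at roll index 13: rolls=3,6 (sum=9), consumes 2 rolls
Frame 9 starts at roll index 15: rolls=9,0 (sum=9), consumes 2 rolls
Frame 10 starts at roll index 17: 3 remaining rolls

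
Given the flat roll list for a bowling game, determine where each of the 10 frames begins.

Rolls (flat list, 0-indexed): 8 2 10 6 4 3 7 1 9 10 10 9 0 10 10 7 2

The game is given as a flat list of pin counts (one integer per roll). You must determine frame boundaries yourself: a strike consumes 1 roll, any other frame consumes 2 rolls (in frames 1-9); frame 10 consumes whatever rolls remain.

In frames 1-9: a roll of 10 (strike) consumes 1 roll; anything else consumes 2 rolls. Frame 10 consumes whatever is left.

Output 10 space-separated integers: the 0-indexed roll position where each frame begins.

Frame 1 starts at roll index 0: rolls=8,2 (sum=10), consumes 2 rolls
Frame 2 starts at roll index 2: roll=10 (strike), consumes 1 roll
Frame 3 starts at roll index 3: rolls=6,4 (sum=10), consumes 2 rolls
Frame 4 starts at roll index 5: rolls=3,7 (sum=10), consumes 2 rolls
Frame 5 starts at roll index 7: rolls=1,9 (sum=10), consumes 2 rolls
Frame 6 starts at roll index 9: roll=10 (strike), consumes 1 roll
Frame 7 starts at roll index 10: roll=10 (strike), consumes 1 roll
Frame 8 starts at roll index 11: rolls=9,0 (sum=9), consumes 2 rolls
Frame 9 starts at roll index 13: roll=10 (strike), consumes 1 roll
Frame 10 starts at roll index 14: 3 remaining rolls

Answer: 0 2 3 5 7 9 10 11 13 14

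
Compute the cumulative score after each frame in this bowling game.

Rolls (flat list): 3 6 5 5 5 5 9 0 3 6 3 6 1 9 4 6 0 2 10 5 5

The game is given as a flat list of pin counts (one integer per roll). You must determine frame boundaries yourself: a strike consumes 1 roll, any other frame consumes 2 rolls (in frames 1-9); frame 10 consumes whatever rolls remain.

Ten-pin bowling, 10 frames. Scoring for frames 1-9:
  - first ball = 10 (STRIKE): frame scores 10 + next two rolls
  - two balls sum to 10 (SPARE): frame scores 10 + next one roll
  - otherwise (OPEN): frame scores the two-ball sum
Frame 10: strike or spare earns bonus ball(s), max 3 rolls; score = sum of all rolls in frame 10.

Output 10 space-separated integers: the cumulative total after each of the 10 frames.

Frame 1: OPEN (3+6=9). Cumulative: 9
Frame 2: SPARE (5+5=10). 10 + next roll (5) = 15. Cumulative: 24
Frame 3: SPARE (5+5=10). 10 + next roll (9) = 19. Cumulative: 43
Frame 4: OPEN (9+0=9). Cumulative: 52
Frame 5: OPEN (3+6=9). Cumulative: 61
Frame 6: OPEN (3+6=9). Cumulative: 70
Frame 7: SPARE (1+9=10). 10 + next roll (4) = 14. Cumulative: 84
Frame 8: SPARE (4+6=10). 10 + next roll (0) = 10. Cumulative: 94
Frame 9: OPEN (0+2=2). Cumulative: 96
Frame 10: STRIKE. Sum of all frame-10 rolls (10+5+5) = 20. Cumulative: 116

Answer: 9 24 43 52 61 70 84 94 96 116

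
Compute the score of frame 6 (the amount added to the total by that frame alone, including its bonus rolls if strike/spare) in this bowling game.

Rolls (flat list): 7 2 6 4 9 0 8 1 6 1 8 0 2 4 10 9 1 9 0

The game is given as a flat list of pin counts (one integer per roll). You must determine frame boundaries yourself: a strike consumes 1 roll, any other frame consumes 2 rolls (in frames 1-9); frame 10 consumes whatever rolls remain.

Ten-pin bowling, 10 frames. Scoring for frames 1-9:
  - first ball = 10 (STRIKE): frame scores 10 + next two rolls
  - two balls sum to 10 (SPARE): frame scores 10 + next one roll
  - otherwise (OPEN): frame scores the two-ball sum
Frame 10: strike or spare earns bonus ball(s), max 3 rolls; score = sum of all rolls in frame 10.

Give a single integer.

Frame 1: OPEN (7+2=9). Cumulative: 9
Frame 2: SPARE (6+4=10). 10 + next roll (9) = 19. Cumulative: 28
Frame 3: OPEN (9+0=9). Cumulative: 37
Frame 4: OPEN (8+1=9). Cumulative: 46
Frame 5: OPEN (6+1=7). Cumulative: 53
Frame 6: OPEN (8+0=8). Cumulative: 61
Frame 7: OPEN (2+4=6). Cumulative: 67
Frame 8: STRIKE. 10 + next two rolls (9+1) = 20. Cumulative: 87

Answer: 8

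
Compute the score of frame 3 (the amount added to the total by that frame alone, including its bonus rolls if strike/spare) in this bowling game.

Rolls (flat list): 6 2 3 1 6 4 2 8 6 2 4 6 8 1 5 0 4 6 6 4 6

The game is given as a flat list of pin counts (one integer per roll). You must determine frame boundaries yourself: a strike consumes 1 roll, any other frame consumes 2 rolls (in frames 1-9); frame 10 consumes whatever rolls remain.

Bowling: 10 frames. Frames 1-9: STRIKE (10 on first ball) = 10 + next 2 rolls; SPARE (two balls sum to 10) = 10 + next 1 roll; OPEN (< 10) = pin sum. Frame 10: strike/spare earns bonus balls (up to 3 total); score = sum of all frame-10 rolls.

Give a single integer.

Answer: 12

Derivation:
Frame 1: OPEN (6+2=8). Cumulative: 8
Frame 2: OPEN (3+1=4). Cumulative: 12
Frame 3: SPARE (6+4=10). 10 + next roll (2) = 12. Cumulative: 24
Frame 4: SPARE (2+8=10). 10 + next roll (6) = 16. Cumulative: 40
Frame 5: OPEN (6+2=8). Cumulative: 48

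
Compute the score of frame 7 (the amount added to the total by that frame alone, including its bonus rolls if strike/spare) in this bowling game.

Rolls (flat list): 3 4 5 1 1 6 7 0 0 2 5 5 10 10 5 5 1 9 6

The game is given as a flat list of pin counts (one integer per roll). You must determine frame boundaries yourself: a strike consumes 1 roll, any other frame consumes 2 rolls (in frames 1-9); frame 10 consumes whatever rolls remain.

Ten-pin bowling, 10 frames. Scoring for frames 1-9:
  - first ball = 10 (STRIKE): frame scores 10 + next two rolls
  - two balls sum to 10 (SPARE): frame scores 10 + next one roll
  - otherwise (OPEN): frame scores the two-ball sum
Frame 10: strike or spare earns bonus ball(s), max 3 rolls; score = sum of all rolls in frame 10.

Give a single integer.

Frame 1: OPEN (3+4=7). Cumulative: 7
Frame 2: OPEN (5+1=6). Cumulative: 13
Frame 3: OPEN (1+6=7). Cumulative: 20
Frame 4: OPEN (7+0=7). Cumulative: 27
Frame 5: OPEN (0+2=2). Cumulative: 29
Frame 6: SPARE (5+5=10). 10 + next roll (10) = 20. Cumulative: 49
Frame 7: STRIKE. 10 + next two rolls (10+5) = 25. Cumulative: 74
Frame 8: STRIKE. 10 + next two rolls (5+5) = 20. Cumulative: 94
Frame 9: SPARE (5+5=10). 10 + next roll (1) = 11. Cumulative: 105

Answer: 25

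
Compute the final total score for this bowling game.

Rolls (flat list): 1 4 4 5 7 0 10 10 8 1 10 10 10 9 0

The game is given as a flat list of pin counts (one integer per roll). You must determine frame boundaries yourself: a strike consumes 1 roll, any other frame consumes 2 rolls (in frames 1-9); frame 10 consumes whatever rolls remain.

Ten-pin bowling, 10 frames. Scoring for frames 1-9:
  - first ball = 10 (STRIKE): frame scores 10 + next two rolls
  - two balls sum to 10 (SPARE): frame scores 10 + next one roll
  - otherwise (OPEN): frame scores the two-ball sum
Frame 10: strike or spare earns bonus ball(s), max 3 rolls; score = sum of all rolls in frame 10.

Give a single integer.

Frame 1: OPEN (1+4=5). Cumulative: 5
Frame 2: OPEN (4+5=9). Cumulative: 14
Frame 3: OPEN (7+0=7). Cumulative: 21
Frame 4: STRIKE. 10 + next two rolls (10+8) = 28. Cumulative: 49
Frame 5: STRIKE. 10 + next two rolls (8+1) = 19. Cumulative: 68
Frame 6: OPEN (8+1=9). Cumulative: 77
Frame 7: STRIKE. 10 + next two rolls (10+10) = 30. Cumulative: 107
Frame 8: STRIKE. 10 + next two rolls (10+9) = 29. Cumulative: 136
Frame 9: STRIKE. 10 + next two rolls (9+0) = 19. Cumulative: 155
Frame 10: OPEN. Sum of all frame-10 rolls (9+0) = 9. Cumulative: 164

Answer: 164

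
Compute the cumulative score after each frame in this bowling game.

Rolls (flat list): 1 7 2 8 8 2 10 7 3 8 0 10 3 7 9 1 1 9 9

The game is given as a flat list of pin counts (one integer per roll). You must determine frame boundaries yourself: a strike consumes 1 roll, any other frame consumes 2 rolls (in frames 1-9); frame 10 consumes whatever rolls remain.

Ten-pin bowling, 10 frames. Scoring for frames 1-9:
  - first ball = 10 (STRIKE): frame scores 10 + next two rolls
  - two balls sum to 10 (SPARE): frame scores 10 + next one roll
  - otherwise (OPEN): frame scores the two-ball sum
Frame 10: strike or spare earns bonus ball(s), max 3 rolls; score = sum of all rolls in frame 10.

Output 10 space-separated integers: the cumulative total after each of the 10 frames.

Answer: 8 26 46 66 84 92 112 131 142 161

Derivation:
Frame 1: OPEN (1+7=8). Cumulative: 8
Frame 2: SPARE (2+8=10). 10 + next roll (8) = 18. Cumulative: 26
Frame 3: SPARE (8+2=10). 10 + next roll (10) = 20. Cumulative: 46
Frame 4: STRIKE. 10 + next two rolls (7+3) = 20. Cumulative: 66
Frame 5: SPARE (7+3=10). 10 + next roll (8) = 18. Cumulative: 84
Frame 6: OPEN (8+0=8). Cumulative: 92
Frame 7: STRIKE. 10 + next two rolls (3+7) = 20. Cumulative: 112
Frame 8: SPARE (3+7=10). 10 + next roll (9) = 19. Cumulative: 131
Frame 9: SPARE (9+1=10). 10 + next roll (1) = 11. Cumulative: 142
Frame 10: SPARE. Sum of all frame-10 rolls (1+9+9) = 19. Cumulative: 161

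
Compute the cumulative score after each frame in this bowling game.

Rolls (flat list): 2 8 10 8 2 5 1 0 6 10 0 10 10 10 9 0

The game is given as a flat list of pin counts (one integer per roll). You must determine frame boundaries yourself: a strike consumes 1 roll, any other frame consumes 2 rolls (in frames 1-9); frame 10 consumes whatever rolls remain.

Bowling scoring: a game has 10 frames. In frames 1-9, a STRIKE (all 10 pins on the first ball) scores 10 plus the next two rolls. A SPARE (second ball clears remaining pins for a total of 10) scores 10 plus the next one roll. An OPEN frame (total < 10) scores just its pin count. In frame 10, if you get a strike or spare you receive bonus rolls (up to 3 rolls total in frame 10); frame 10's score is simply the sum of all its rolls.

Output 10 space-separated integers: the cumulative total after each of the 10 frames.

Frame 1: SPARE (2+8=10). 10 + next roll (10) = 20. Cumulative: 20
Frame 2: STRIKE. 10 + next two rolls (8+2) = 20. Cumulative: 40
Frame 3: SPARE (8+2=10). 10 + next roll (5) = 15. Cumulative: 55
Frame 4: OPEN (5+1=6). Cumulative: 61
Frame 5: OPEN (0+6=6). Cumulative: 67
Frame 6: STRIKE. 10 + next two rolls (0+10) = 20. Cumulative: 87
Frame 7: SPARE (0+10=10). 10 + next roll (10) = 20. Cumulative: 107
Frame 8: STRIKE. 10 + next two rolls (10+9) = 29. Cumulative: 136
Frame 9: STRIKE. 10 + next two rolls (9+0) = 19. Cumulative: 155
Frame 10: OPEN. Sum of all frame-10 rolls (9+0) = 9. Cumulative: 164

Answer: 20 40 55 61 67 87 107 136 155 164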